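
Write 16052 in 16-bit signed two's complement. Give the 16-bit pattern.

0011111010110100

16052 is non-negative, so write it directly in 16 bits: 0011111010110100.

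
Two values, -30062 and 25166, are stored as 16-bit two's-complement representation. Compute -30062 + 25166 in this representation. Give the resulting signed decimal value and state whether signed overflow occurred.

-4896; no overflow

-30062 → 1000101010010010
25166 → 0110001001001110
  1000101010010010
+ 0110001001001110
= 1110110011100000
Result 1110110011100000: MSB = 1 → 60640 − 65536 = -4896.
Addends have opposite signs, so signed overflow cannot occur.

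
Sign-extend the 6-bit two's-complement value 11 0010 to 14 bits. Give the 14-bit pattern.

11111111110010

MSB of 110010 is 1; replicate it into the new high bits.
11111111|110010 → 11111111110010 (still -14).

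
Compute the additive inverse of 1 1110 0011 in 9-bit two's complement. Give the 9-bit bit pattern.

Invert: 000011100. Add 1: 000011101.

000011101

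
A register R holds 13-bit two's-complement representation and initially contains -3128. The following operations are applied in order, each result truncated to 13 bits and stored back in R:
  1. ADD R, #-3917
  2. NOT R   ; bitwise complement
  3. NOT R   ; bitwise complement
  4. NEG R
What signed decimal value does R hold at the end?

-1147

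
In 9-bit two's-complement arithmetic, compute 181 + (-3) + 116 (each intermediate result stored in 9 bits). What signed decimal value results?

-218

181 + (-3) = 178 (010110010)
178 + 116 = 294 → wraps to -218 (100100110)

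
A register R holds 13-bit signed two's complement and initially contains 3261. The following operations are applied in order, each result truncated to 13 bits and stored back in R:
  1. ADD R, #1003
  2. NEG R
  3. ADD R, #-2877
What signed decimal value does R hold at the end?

1051

Start: R = 3261 = 0110010111101.
R = 3261 + 1003 = 4264; wraps to -3928 = 1000010101000
R = −(-3928) = 3928 = 0111101011000
R = 3928 + (-2877) = 1051 = 0010000011011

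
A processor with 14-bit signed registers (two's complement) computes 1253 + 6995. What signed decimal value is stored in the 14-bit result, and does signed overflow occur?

1253 → 00010011100101
6995 → 01101101010011
  00010011100101
+ 01101101010011
= 10000000111000
Result 10000000111000: MSB = 1 → 8248 − 16384 = -8136.
Both addends are non-negative but the stored result is negative: signed overflow. The true value 1253 + 6995 = 8248 lies outside [-8192, 8191].

-8136; overflow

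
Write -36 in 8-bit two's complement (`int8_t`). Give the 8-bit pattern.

|-36| = 36 = 00100100 in 8 bits.
Invert the bits: 11011011. Add 1: 11011100.

11011100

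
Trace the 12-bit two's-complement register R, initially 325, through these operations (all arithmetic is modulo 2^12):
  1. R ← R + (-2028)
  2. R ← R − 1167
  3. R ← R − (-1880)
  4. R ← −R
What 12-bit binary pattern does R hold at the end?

001111011110

Start: R = 325 = 000101000101.
R = 325 + (-2028) = -1703 = 100101011001
R = -1703 − 1167 = -2870; wraps to 1226 = 010011001010
R = 1226 − (-1880) = 3106; wraps to -990 = 110000100010
R = −(-990) = 990 = 001111011110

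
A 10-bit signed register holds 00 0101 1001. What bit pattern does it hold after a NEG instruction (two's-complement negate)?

Invert: 1110100110. Add 1: 1110100111.

1110100111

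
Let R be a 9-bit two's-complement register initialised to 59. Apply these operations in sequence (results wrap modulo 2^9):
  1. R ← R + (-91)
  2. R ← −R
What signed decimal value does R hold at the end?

Start: R = 59 = 000111011.
R = 59 + (-91) = -32 = 111100000
R = −(-32) = 32 = 000100000

32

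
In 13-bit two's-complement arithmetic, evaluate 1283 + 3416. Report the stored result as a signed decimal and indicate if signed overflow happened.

-3493; overflow

1283 → 0010100000011
3416 → 0110101011000
  0010100000011
+ 0110101011000
= 1001001011011
Result 1001001011011: MSB = 1 → 4699 − 8192 = -3493.
Both addends are non-negative but the stored result is negative: signed overflow. The true value 1283 + 3416 = 4699 lies outside [-4096, 4095].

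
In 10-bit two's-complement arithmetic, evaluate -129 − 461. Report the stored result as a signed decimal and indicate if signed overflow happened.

434; overflow

-129 → 1101111111
461 → 0111001101
Subtract via negate-and-add: invert 0111001101 + 1 = 1000110011 (i.e. -461).
  1101111111
+ 1000110011
= 0110110010  (discard carry-out 1)
Result 0110110010: MSB = 0 → value 434.
Both addends (after negating the subtrahend) are negative but the stored result is non-negative: signed overflow. The true value -129 − 461 = -590 lies outside [-512, 511].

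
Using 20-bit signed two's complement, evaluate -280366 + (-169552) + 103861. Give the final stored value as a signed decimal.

-346057

-280366 + (-169552) = -449918 (10010010001010000010)
-449918 + 103861 = -346057 (10101011100000110111)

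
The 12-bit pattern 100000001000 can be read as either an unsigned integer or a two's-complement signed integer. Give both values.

unsigned = 2056, signed = -2040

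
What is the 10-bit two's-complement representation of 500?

500 is non-negative, so write it directly in 10 bits: 0111110100.

0111110100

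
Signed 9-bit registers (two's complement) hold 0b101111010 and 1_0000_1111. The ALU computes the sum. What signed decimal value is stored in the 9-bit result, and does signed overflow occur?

137; overflow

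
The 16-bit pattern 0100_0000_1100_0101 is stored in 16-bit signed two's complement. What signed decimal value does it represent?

16581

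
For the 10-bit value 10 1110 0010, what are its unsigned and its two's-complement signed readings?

unsigned = 738, signed = -286

Unsigned: 1011100010 = 738.
Signed: MSB=1 → 738 − 1024 = -286.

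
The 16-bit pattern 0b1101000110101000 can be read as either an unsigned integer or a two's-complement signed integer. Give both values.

unsigned = 53672, signed = -11864

Unsigned: 1101000110101000 = 53672.
Signed: MSB=1 → 53672 − 65536 = -11864.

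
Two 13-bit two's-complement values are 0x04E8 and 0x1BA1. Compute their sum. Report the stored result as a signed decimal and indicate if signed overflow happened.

0x04E8 = 0010011101000 = 1256 (signed)
0x1BA1 = 1101110100001 = -1119 (signed)
  0010011101000
+ 1101110100001
= 0000010001001  (discard carry-out 1)
Result 0000010001001: MSB = 0 → value 137.
Addends have opposite signs, so signed overflow cannot occur.

137; no overflow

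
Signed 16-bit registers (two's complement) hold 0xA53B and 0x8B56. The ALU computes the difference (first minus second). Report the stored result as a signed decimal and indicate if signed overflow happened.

0xA53B = 1010010100111011 = -23237 (signed)
0x8B56 = 1000101101010110 = -29866 (signed)
Subtract via negate-and-add: invert 1000101101010110 + 1 = 0111010010101010 (i.e. 29866).
  1010010100111011
+ 0111010010101010
= 0001100111100101  (discard carry-out 1)
Result 0001100111100101: MSB = 0 → value 6629.
Addends (after negating the subtrahend) have opposite signs, so signed overflow cannot occur.

6629; no overflow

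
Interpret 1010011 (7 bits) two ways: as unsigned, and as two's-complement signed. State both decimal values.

unsigned = 83, signed = -45

Unsigned: 1010011 = 83.
Signed: MSB=1 → 83 − 128 = -45.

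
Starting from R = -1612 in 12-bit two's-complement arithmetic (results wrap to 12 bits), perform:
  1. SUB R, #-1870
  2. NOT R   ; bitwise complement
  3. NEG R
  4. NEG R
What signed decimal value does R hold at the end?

-259

Start: R = -1612 = 100110110100.
R = -1612 − (-1870) = 258 = 000100000010
R = NOT 000100000010 = 111011111101 = -259
R = −(-259) = 259 = 000100000011
R = −(259) = -259 = 111011111101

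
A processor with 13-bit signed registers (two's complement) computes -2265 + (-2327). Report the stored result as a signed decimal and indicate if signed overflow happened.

3600; overflow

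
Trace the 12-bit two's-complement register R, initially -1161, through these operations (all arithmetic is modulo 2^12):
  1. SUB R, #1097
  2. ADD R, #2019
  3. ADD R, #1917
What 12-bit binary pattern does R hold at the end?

011010001110

Start: R = -1161 = 101101110111.
R = -1161 − 1097 = -2258; wraps to 1838 = 011100101110
R = 1838 + 2019 = 3857; wraps to -239 = 111100010001
R = -239 + 1917 = 1678 = 011010001110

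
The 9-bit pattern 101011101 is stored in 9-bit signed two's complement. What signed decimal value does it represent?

-163

MSB is 1, so the value is negative.
Invert: 010100010. Add 1: 010100011 = 163. So the value is −163.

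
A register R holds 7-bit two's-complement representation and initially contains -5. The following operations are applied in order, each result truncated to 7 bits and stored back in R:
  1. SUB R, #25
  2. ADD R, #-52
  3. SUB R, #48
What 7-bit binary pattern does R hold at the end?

1111110

Start: R = -5 = 1111011.
R = -5 − 25 = -30 = 1100010
R = -30 + (-52) = -82; wraps to 46 = 0101110
R = 46 − 48 = -2 = 1111110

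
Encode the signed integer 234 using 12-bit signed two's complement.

234 is non-negative, so write it directly in 12 bits: 000011101010.

000011101010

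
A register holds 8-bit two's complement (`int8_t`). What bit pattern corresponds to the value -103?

10011001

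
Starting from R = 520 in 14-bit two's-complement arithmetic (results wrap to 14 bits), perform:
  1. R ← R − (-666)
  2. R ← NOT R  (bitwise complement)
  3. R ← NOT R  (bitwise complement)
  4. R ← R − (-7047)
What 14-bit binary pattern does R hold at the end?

10000000101001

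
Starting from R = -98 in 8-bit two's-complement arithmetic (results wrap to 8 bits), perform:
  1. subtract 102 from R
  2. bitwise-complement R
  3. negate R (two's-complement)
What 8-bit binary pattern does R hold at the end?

Start: R = -98 = 10011110.
R = -98 − 102 = -200; wraps to 56 = 00111000
R = NOT 00111000 = 11000111 = -57
R = −(-57) = 57 = 00111001

00111001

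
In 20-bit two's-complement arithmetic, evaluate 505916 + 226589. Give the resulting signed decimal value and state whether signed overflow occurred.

-316071; overflow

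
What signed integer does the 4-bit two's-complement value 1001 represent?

MSB is 1, so the value is negative.
Invert: 0110. Add 1: 0111 = 7. So the value is −7.

-7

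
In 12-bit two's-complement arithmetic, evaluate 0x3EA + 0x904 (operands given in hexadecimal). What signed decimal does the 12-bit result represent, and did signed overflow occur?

-786; no overflow

0x3EA = 001111101010 = 1002 (signed)
0x904 = 100100000100 = -1788 (signed)
  001111101010
+ 100100000100
= 110011101110
Result 110011101110: MSB = 1 → 3310 − 4096 = -786.
Addends have opposite signs, so signed overflow cannot occur.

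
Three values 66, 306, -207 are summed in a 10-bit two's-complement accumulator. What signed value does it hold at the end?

66 + 306 = 372 (0101110100)
372 + (-207) = 165 (0010100101)

165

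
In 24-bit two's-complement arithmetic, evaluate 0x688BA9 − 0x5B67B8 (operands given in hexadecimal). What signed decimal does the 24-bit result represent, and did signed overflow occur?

0x688BA9 = 011010001000101110101001 = 6851497 (signed)
0x5B67B8 = 010110110110011110111000 = 5990328 (signed)
Subtract via negate-and-add: invert 010110110110011110111000 + 1 = 101001001001100001001000 (i.e. -5990328).
  011010001000101110101001
+ 101001001001100001001000
= 000011010010001111110001  (discard carry-out 1)
Result 000011010010001111110001: MSB = 0 → value 861169.
Addends (after negating the subtrahend) have opposite signs, so signed overflow cannot occur.

861169; no overflow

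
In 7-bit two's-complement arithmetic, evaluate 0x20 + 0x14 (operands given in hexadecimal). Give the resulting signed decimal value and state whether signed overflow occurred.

52; no overflow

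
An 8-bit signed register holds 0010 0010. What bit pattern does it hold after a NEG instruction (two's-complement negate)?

Invert: 11011101. Add 1: 11011110.
Check: 00100010 = 34, 11011110 = -34.

11011110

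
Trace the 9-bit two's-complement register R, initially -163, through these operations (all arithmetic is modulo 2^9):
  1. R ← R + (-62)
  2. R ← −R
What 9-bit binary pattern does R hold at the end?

011100001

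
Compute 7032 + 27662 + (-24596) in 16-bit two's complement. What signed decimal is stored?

10098

7032 + 27662 = 34694 → wraps to -30842 (1000011110000110)
-30842 + (-24596) = -55438 → wraps to 10098 (0010011101110010)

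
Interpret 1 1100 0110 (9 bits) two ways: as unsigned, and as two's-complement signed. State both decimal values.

unsigned = 454, signed = -58

Unsigned: 111000110 = 454.
Signed: MSB=1 → 454 − 512 = -58.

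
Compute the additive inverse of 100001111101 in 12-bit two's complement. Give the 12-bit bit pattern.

011110000011

Invert: 011110000010. Add 1: 011110000011.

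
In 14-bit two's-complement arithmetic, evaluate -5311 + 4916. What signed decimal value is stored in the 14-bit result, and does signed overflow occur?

-395; no overflow

-5311 → 10101101000001
4916 → 01001100110100
  10101101000001
+ 01001100110100
= 11111001110101
Result 11111001110101: MSB = 1 → 15989 − 16384 = -395.
Addends have opposite signs, so signed overflow cannot occur.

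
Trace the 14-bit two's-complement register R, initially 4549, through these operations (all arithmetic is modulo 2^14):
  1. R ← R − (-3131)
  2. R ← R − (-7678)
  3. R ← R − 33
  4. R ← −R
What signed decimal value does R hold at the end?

1059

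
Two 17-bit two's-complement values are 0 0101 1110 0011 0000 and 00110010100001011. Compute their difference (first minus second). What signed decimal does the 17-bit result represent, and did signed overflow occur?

-1755; no overflow

0 0101 1110 0011 0000 → 00101111000110000 = 24112 (signed)
00110010100001011 = 25867 (signed)
Subtract via negate-and-add: invert 00110010100001011 + 1 = 11001101011110101 (i.e. -25867).
  00101111000110000
+ 11001101011110101
= 11111100100100101
Result 11111100100100101: MSB = 1 → 129317 − 131072 = -1755.
Addends (after negating the subtrahend) have opposite signs, so signed overflow cannot occur.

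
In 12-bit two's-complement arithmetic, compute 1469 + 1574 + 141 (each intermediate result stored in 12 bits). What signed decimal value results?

-912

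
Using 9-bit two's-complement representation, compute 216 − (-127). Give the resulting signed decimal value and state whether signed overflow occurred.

-169; overflow

216 → 011011000
-127 → 110000001
Subtract via negate-and-add: invert 110000001 + 1 = 001111111 (i.e. 127).
  011011000
+ 001111111
= 101010111
Result 101010111: MSB = 1 → 343 − 512 = -169.
Both addends (after negating the subtrahend) are non-negative but the stored result is negative: signed overflow. The true value 216 − (-127) = 343 lies outside [-256, 255].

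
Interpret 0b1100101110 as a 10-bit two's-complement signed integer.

-210

MSB is 1, so the value is negative.
Unsigned reading: 814. Subtract 2^10 = 1024: 814 − 1024 = -210.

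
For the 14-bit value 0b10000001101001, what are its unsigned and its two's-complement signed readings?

unsigned = 8297, signed = -8087

Unsigned: 10000001101001 = 8297.
Signed: MSB=1 → 8297 − 16384 = -8087.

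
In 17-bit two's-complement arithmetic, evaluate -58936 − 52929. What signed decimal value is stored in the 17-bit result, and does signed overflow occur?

-58936 → 10001100111001000
52929 → 01100111011000001
Subtract via negate-and-add: invert 01100111011000001 + 1 = 10011000100111111 (i.e. -52929).
  10001100111001000
+ 10011000100111111
= 00100101100000111  (discard carry-out 1)
Result 00100101100000111: MSB = 0 → value 19207.
Both addends (after negating the subtrahend) are negative but the stored result is non-negative: signed overflow. The true value -58936 − 52929 = -111865 lies outside [-65536, 65535].

19207; overflow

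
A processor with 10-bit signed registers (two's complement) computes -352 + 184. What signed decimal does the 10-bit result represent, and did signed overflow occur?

-168; no overflow

-352 → 1010100000
184 → 0010111000
  1010100000
+ 0010111000
= 1101011000
Result 1101011000: MSB = 1 → 856 − 1024 = -168.
Addends have opposite signs, so signed overflow cannot occur.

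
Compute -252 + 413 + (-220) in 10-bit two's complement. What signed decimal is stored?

-59

-252 + 413 = 161 (0010100001)
161 + (-220) = -59 (1111000101)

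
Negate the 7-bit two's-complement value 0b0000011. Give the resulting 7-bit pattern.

1111101

Invert: 1111100. Add 1: 1111101.
Check: 0000011 = 3, 1111101 = -3.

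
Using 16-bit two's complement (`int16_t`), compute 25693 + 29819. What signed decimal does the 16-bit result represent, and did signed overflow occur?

-10024; overflow

25693 → 0110010001011101
29819 → 0111010001111011
  0110010001011101
+ 0111010001111011
= 1101100011011000
Result 1101100011011000: MSB = 1 → 55512 − 65536 = -10024.
Both addends are non-negative but the stored result is negative: signed overflow. The true value 25693 + 29819 = 55512 lies outside [-32768, 32767].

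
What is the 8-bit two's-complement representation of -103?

10011001

|-103| = 103 = 01100111 in 8 bits.
Invert the bits: 10011000. Add 1: 10011001.
Check: 10011001 reads as 153 − 256 = -103.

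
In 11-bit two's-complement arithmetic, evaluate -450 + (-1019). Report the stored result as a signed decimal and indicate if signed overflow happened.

-450 → 11000111110
-1019 → 10000000101
  11000111110
+ 10000000101
= 01001000011  (discard carry-out 1)
Result 01001000011: MSB = 0 → value 579.
Both addends are negative but the stored result is non-negative: signed overflow. The true value -450 + (-1019) = -1469 lies outside [-1024, 1023].

579; overflow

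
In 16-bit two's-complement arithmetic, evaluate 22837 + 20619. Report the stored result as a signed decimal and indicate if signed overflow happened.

-22080; overflow

22837 → 0101100100110101
20619 → 0101000010001011
  0101100100110101
+ 0101000010001011
= 1010100111000000
Result 1010100111000000: MSB = 1 → 43456 − 65536 = -22080.
Both addends are non-negative but the stored result is negative: signed overflow. The true value 22837 + 20619 = 43456 lies outside [-32768, 32767].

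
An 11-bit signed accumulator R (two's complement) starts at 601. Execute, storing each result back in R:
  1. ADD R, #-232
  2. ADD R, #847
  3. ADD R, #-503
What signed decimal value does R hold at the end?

713

Start: R = 601 = 01001011001.
R = 601 + (-232) = 369 = 00101110001
R = 369 + 847 = 1216; wraps to -832 = 10011000000
R = -832 + (-503) = -1335; wraps to 713 = 01011001001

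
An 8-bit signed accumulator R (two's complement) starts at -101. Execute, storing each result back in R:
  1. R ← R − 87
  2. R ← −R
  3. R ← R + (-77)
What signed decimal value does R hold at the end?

111

Start: R = -101 = 10011011.
R = -101 − 87 = -188; wraps to 68 = 01000100
R = −(68) = -68 = 10111100
R = -68 + (-77) = -145; wraps to 111 = 01101111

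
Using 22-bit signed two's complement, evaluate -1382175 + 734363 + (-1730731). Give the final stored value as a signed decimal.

1815761

-1382175 + 734363 = -647812 (1101100001110101111100)
-647812 + (-1730731) = -2378543 → wraps to 1815761 (0110111011010011010001)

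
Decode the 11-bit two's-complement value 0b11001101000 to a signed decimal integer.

MSB is 1, so the value is negative.
Unsigned reading: 1640. Subtract 2^11 = 2048: 1640 − 2048 = -408.

-408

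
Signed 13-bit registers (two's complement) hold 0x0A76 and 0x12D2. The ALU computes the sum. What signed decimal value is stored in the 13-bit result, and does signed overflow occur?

-696; no overflow

0x0A76 = 0101001110110 = 2678 (signed)
0x12D2 = 1001011010010 = -3374 (signed)
  0101001110110
+ 1001011010010
= 1110101001000
Result 1110101001000: MSB = 1 → 7496 − 8192 = -696.
Addends have opposite signs, so signed overflow cannot occur.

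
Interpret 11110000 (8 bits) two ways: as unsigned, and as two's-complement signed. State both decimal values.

Unsigned: 11110000 = 240.
Signed: MSB=1 → 240 − 256 = -16.

unsigned = 240, signed = -16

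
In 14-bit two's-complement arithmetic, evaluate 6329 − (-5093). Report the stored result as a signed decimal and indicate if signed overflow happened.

6329 → 01100010111001
-5093 → 10110000011011
Subtract via negate-and-add: invert 10110000011011 + 1 = 01001111100101 (i.e. 5093).
  01100010111001
+ 01001111100101
= 10110010011110
Result 10110010011110: MSB = 1 → 11422 − 16384 = -4962.
Both addends (after negating the subtrahend) are non-negative but the stored result is negative: signed overflow. The true value 6329 − (-5093) = 11422 lies outside [-8192, 8191].

-4962; overflow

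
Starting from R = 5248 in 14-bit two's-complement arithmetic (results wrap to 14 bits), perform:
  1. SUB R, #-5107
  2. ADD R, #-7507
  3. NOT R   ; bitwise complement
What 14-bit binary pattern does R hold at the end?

Start: R = 5248 = 01010010000000.
R = 5248 − (-5107) = 10355; wraps to -6029 = 10100001110011
R = -6029 + (-7507) = -13536; wraps to 2848 = 00101100100000
R = NOT 00101100100000 = 11010011011111 = -2849

11010011011111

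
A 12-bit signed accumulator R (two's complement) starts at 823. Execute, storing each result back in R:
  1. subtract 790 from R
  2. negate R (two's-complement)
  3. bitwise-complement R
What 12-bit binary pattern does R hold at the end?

000000100000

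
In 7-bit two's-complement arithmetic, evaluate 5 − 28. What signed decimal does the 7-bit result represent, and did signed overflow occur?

5 → 0000101
28 → 0011100
Subtract via negate-and-add: invert 0011100 + 1 = 1100100 (i.e. -28).
  0000101
+ 1100100
= 1101001
Result 1101001: MSB = 1 → 105 − 128 = -23.
Addends (after negating the subtrahend) have opposite signs, so signed overflow cannot occur.

-23; no overflow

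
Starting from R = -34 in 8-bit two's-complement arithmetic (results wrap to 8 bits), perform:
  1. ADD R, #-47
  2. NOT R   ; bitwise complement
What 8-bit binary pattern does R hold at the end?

01010000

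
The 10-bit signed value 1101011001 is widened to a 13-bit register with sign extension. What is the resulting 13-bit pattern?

1111101011001

MSB of 1101011001 is 1; replicate it into the new high bits.
111|1101011001 → 1111101011001 (still -167).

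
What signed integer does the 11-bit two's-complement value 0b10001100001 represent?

MSB is 1, so the value is negative.
Unsigned reading: 1121. Subtract 2^11 = 2048: 1121 − 2048 = -927.

-927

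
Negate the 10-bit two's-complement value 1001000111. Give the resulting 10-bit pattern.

Invert: 0110111000. Add 1: 0110111001.

0110111001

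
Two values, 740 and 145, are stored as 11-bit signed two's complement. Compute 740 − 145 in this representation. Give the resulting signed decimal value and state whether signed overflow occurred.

740 → 01011100100
145 → 00010010001
Subtract via negate-and-add: invert 00010010001 + 1 = 11101101111 (i.e. -145).
  01011100100
+ 11101101111
= 01001010011  (discard carry-out 1)
Result 01001010011: MSB = 0 → value 595.
Addends (after negating the subtrahend) have opposite signs, so signed overflow cannot occur.

595; no overflow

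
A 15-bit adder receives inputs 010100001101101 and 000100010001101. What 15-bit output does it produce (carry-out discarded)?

  010100001101101
+ 000100010001101
= 011000011111010

011000011111010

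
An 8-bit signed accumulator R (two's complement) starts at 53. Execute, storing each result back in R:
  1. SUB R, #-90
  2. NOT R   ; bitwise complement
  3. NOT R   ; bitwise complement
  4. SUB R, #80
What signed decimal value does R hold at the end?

63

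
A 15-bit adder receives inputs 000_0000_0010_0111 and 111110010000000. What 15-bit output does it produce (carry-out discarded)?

  000000000100111
+ 111110010000000
= 111110010100111

111110010100111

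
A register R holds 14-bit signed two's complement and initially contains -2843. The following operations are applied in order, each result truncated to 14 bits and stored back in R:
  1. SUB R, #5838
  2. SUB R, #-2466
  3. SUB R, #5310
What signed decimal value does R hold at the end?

4859

Start: R = -2843 = 11010011100101.
R = -2843 − 5838 = -8681; wraps to 7703 = 01111000010111
R = 7703 − (-2466) = 10169; wraps to -6215 = 10011110111001
R = -6215 − 5310 = -11525; wraps to 4859 = 01001011111011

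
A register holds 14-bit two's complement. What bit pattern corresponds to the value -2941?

|-2941| = 2941 = 00101101111101 in 14 bits.
Invert the bits: 11010010000010. Add 1: 11010010000011.

11010010000011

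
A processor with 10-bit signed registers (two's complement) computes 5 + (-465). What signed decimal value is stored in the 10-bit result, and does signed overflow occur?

5 → 0000000101
-465 → 1000101111
  0000000101
+ 1000101111
= 1000110100
Result 1000110100: MSB = 1 → 564 − 1024 = -460.
Addends have opposite signs, so signed overflow cannot occur.

-460; no overflow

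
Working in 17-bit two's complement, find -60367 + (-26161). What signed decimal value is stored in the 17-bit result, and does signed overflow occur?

44544; overflow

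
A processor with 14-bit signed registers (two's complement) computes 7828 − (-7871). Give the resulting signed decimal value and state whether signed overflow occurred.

7828 → 01111010010100
-7871 → 10000101000001
Subtract via negate-and-add: invert 10000101000001 + 1 = 01111010111111 (i.e. 7871).
  01111010010100
+ 01111010111111
= 11110101010011
Result 11110101010011: MSB = 1 → 15699 − 16384 = -685.
Both addends (after negating the subtrahend) are non-negative but the stored result is negative: signed overflow. The true value 7828 − (-7871) = 15699 lies outside [-8192, 8191].

-685; overflow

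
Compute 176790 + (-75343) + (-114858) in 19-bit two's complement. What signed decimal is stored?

-13411

176790 + (-75343) = 101447 (0011000110001000111)
101447 + (-114858) = -13411 (1111100101110011101)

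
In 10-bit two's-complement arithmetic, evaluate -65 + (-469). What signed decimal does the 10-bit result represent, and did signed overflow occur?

490; overflow

-65 → 1110111111
-469 → 1000101011
  1110111111
+ 1000101011
= 0111101010  (discard carry-out 1)
Result 0111101010: MSB = 0 → value 490.
Both addends are negative but the stored result is non-negative: signed overflow. The true value -65 + (-469) = -534 lies outside [-512, 511].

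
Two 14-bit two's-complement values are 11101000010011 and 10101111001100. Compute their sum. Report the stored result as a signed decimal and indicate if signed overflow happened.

11101000010011 = -1517 (signed)
10101111001100 = -5172 (signed)
  11101000010011
+ 10101111001100
= 10010111011111  (discard carry-out 1)
Result 10010111011111: MSB = 1 → 9695 − 16384 = -6689.
Both addends are negative and so is the stored result: no signed overflow.

-6689; no overflow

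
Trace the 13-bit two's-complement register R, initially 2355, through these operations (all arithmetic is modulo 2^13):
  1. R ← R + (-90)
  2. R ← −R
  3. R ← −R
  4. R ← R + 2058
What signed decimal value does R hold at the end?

-3869

Start: R = 2355 = 0100100110011.
R = 2355 + (-90) = 2265 = 0100011011001
R = −(2265) = -2265 = 1011100100111
R = −(-2265) = 2265 = 0100011011001
R = 2265 + 2058 = 4323; wraps to -3869 = 1000011100011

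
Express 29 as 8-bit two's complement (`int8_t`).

00011101

29 is non-negative, so write it directly in 8 bits: 00011101.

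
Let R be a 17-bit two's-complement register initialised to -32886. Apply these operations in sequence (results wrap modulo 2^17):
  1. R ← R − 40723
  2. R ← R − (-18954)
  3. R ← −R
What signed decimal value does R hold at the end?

54655

Start: R = -32886 = 10111111110001010.
R = -32886 − 40723 = -73609; wraps to 57463 = 01110000001110111
R = 57463 − (-18954) = 76417; wraps to -54655 = 10010101010000001
R = −(-54655) = 54655 = 01101010101111111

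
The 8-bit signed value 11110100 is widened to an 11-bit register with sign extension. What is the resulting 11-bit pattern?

MSB of 11110100 is 1; replicate it into the new high bits.
111|11110100 → 11111110100 (still -12).

11111110100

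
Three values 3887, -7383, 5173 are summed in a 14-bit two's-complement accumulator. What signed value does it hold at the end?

1677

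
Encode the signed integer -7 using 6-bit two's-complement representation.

111001

|-7| = 7 = 000111 in 6 bits.
Invert the bits: 111000. Add 1: 111001.
Check: 111001 reads as 57 − 64 = -7.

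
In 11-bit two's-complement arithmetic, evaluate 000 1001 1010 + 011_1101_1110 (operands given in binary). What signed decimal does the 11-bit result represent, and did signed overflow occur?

000 1001 1010 → 00010011010 = 154 (signed)
011_1101_1110 → 01111011110 = 990 (signed)
  00010011010
+ 01111011110
= 10001111000
Result 10001111000: MSB = 1 → 1144 − 2048 = -904.
Both addends are non-negative but the stored result is negative: signed overflow. The true value 154 + 990 = 1144 lies outside [-1024, 1023].

-904; overflow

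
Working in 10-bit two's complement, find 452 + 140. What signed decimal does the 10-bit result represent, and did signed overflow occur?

-432; overflow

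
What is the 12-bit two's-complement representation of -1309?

101011100011

|-1309| = 1309 = 010100011101 in 12 bits.
Invert the bits: 101011100010. Add 1: 101011100011.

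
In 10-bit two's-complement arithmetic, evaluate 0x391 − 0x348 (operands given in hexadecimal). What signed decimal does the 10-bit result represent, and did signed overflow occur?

73; no overflow

0x391 = 1110010001 = -111 (signed)
0x348 = 1101001000 = -184 (signed)
Subtract via negate-and-add: invert 1101001000 + 1 = 0010111000 (i.e. 184).
  1110010001
+ 0010111000
= 0001001001  (discard carry-out 1)
Result 0001001001: MSB = 0 → value 73.
Addends (after negating the subtrahend) have opposite signs, so signed overflow cannot occur.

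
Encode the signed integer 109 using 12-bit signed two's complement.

000001101101

109 is non-negative, so write it directly in 12 bits: 000001101101.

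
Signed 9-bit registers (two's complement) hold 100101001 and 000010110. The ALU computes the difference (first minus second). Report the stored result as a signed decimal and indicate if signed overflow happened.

-237; no overflow

100101001 = -215 (signed)
000010110 = 22 (signed)
Subtract via negate-and-add: invert 000010110 + 1 = 111101010 (i.e. -22).
  100101001
+ 111101010
= 100010011  (discard carry-out 1)
Result 100010011: MSB = 1 → 275 − 512 = -237.
Both addends (after negating the subtrahend) are negative and so is the stored result: no signed overflow.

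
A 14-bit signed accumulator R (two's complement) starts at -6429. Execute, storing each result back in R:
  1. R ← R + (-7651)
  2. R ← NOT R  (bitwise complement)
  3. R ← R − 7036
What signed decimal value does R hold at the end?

7043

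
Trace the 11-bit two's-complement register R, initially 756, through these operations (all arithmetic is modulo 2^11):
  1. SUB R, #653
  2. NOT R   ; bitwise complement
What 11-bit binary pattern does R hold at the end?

11110011000

Start: R = 756 = 01011110100.
R = 756 − 653 = 103 = 00001100111
R = NOT 00001100111 = 11110011000 = -104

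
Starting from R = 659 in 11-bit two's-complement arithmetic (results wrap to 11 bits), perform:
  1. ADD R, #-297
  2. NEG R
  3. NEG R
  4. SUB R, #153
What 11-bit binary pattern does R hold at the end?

Start: R = 659 = 01010010011.
R = 659 + (-297) = 362 = 00101101010
R = −(362) = -362 = 11010010110
R = −(-362) = 362 = 00101101010
R = 362 − 153 = 209 = 00011010001

00011010001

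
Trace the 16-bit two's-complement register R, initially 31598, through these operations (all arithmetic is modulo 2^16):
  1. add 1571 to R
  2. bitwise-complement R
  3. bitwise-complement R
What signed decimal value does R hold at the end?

-32367

Start: R = 31598 = 0111101101101110.
R = 31598 + 1571 = 33169; wraps to -32367 = 1000000110010001
R = NOT 1000000110010001 = 0111111001101110 = 32366
R = NOT 0111111001101110 = 1000000110010001 = -32367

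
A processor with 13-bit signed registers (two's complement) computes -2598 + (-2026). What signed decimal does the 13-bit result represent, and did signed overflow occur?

3568; overflow

-2598 → 1010111011010
-2026 → 1100000010110
  1010111011010
+ 1100000010110
= 0110111110000  (discard carry-out 1)
Result 0110111110000: MSB = 0 → value 3568.
Both addends are negative but the stored result is non-negative: signed overflow. The true value -2598 + (-2026) = -4624 lies outside [-4096, 4095].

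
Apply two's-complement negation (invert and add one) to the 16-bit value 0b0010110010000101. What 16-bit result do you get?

1101001101111011

Invert: 1101001101111010. Add 1: 1101001101111011.
Check: 0010110010000101 = 11397, 1101001101111011 = -11397.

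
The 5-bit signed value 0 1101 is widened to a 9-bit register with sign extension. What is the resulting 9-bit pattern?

000001101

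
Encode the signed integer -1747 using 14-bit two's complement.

11100100101101

|-1747| = 1747 = 00011011010011 in 14 bits.
Invert the bits: 11100100101100. Add 1: 11100100101101.
Check: 11100100101101 reads as 14637 − 16384 = -1747.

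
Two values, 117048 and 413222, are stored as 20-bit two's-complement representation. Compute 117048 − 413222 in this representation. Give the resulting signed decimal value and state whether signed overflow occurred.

117048 → 00011100100100111000
413222 → 01100100111000100110
Subtract via negate-and-add: invert 01100100111000100110 + 1 = 10011011000111011010 (i.e. -413222).
  00011100100100111000
+ 10011011000111011010
= 10110111101100010010
Result 10110111101100010010: MSB = 1 → 752402 − 1048576 = -296174.
Addends (after negating the subtrahend) have opposite signs, so signed overflow cannot occur.

-296174; no overflow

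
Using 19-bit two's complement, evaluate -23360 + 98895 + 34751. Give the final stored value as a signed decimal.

110286

-23360 + 98895 = 75535 (0010010011100001111)
75535 + 34751 = 110286 (0011010111011001110)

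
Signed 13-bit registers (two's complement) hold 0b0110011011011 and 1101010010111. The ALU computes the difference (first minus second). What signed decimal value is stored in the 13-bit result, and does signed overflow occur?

0b0110011011011 → 0110011011011 = 3291 (signed)
1101010010111 = -1385 (signed)
Subtract via negate-and-add: invert 1101010010111 + 1 = 0010101101001 (i.e. 1385).
  0110011011011
+ 0010101101001
= 1001001000100
Result 1001001000100: MSB = 1 → 4676 − 8192 = -3516.
Both addends (after negating the subtrahend) are non-negative but the stored result is negative: signed overflow. The true value 3291 − (-1385) = 4676 lies outside [-4096, 4095].

-3516; overflow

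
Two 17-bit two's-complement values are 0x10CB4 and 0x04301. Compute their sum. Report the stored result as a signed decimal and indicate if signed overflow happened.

0x10CB4 = 10000110010110100 = -62284 (signed)
0x04301 = 00100001100000001 = 17153 (signed)
  10000110010110100
+ 00100001100000001
= 10100111110110101
Result 10100111110110101: MSB = 1 → 85941 − 131072 = -45131.
Addends have opposite signs, so signed overflow cannot occur.

-45131; no overflow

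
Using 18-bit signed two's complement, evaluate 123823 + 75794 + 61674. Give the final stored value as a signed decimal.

123823 + 75794 = 199617 → wraps to -62527 (110000101111000001)
-62527 + 61674 = -853 (111111110010101011)

-853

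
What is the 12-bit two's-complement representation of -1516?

101000010100

|-1516| = 1516 = 010111101100 in 12 bits.
Invert the bits: 101000010011. Add 1: 101000010100.
Check: 101000010100 reads as 2580 − 4096 = -1516.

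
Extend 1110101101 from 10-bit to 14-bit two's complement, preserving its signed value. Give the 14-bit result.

11111110101101

MSB of 1110101101 is 1; replicate it into the new high bits.
1111|1110101101 → 11111110101101 (still -83).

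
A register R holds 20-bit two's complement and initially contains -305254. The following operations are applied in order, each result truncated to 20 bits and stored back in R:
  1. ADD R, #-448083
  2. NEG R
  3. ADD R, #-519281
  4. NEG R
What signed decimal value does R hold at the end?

Start: R = -305254 = 10110101011110011010.
R = -305254 + (-448083) = -753337; wraps to 295239 = 01001000000101000111
R = −(295239) = -295239 = 10110111111010111001
R = -295239 + (-519281) = -814520; wraps to 234056 = 00111001001001001000
R = −(234056) = -234056 = 11000110110110111000

-234056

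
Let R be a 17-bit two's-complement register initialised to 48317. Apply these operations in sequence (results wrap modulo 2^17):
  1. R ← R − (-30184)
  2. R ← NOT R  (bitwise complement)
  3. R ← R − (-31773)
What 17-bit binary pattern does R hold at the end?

Start: R = 48317 = 01011110010111101.
R = 48317 − (-30184) = 78501; wraps to -52571 = 10011001010100101
R = NOT 10011001010100101 = 01100110101011010 = 52570
R = 52570 − (-31773) = 84343; wraps to -46729 = 10100100101110111

10100100101110111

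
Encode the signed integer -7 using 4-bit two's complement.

1001

|-7| = 7 = 0111 in 4 bits.
Invert the bits: 1000. Add 1: 1001.
Check: 1001 reads as 9 − 16 = -7.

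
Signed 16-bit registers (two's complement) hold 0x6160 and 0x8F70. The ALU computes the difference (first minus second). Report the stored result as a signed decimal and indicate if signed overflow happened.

0x6160 = 0110000101100000 = 24928 (signed)
0x8F70 = 1000111101110000 = -28816 (signed)
Subtract via negate-and-add: invert 1000111101110000 + 1 = 0111000010010000 (i.e. 28816).
  0110000101100000
+ 0111000010010000
= 1101000111110000
Result 1101000111110000: MSB = 1 → 53744 − 65536 = -11792.
Both addends (after negating the subtrahend) are non-negative but the stored result is negative: signed overflow. The true value 24928 − (-28816) = 53744 lies outside [-32768, 32767].

-11792; overflow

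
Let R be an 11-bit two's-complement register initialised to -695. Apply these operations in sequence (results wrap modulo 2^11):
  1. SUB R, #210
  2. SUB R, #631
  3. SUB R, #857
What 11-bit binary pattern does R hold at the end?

Start: R = -695 = 10101001001.
R = -695 − 210 = -905 = 10001110111
R = -905 − 631 = -1536; wraps to 512 = 01000000000
R = 512 − 857 = -345 = 11010100111

11010100111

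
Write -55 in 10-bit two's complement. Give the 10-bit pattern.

|-55| = 55 = 0000110111 in 10 bits.
Invert the bits: 1111001000. Add 1: 1111001001.
Check: 1111001001 reads as 969 − 1024 = -55.

1111001001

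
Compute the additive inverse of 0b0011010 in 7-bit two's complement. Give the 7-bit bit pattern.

Invert: 1100101. Add 1: 1100110.
Check: 0011010 = 26, 1100110 = -26.

1100110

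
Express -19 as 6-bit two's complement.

101101

|-19| = 19 = 010011 in 6 bits.
Invert the bits: 101100. Add 1: 101101.
Check: 101101 reads as 45 − 64 = -19.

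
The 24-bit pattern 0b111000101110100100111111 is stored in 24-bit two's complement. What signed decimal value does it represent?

MSB is 1, so the value is negative.
Unsigned reading: 14870847. Subtract 2^24 = 16777216: 14870847 − 16777216 = -1906369.

-1906369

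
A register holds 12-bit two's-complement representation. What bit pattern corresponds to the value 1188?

1188 is non-negative, so write it directly in 12 bits: 010010100100.

010010100100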